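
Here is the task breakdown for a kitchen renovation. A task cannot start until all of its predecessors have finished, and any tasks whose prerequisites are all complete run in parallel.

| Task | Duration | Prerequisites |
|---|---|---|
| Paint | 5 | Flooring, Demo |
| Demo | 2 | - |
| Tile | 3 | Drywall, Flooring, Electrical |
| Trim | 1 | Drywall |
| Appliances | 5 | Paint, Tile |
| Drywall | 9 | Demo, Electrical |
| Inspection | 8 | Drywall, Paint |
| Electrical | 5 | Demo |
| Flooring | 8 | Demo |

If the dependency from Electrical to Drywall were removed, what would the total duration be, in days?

23

With the dependency in place, Demo→Electrical→Drywall→Tile→Appliances = 2+5+9+3+5 = 24 sets the finish at 24 days.
Without Electrical→Drywall, Drywall's earliest start moves from 7 to 2.
New critical path: Demo→Flooring→Paint→Inspection = 2+8+5+8 = 23 ⇒ 23 days.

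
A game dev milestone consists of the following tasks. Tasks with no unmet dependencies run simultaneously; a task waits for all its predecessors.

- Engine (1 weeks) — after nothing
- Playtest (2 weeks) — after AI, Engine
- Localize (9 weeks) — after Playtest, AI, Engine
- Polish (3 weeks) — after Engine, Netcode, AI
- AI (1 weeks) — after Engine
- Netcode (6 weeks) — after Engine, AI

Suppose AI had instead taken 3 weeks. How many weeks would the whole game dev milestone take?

As given, the longest chain is Engine→AI→Playtest→Localize = 1+1+2+9 = 13, so the finish is 13 weeks.
AI is on the critical path; changing it to 3 makes that path 15 weeks.
No other chain overtakes it, so the finish is 15 weeks.

15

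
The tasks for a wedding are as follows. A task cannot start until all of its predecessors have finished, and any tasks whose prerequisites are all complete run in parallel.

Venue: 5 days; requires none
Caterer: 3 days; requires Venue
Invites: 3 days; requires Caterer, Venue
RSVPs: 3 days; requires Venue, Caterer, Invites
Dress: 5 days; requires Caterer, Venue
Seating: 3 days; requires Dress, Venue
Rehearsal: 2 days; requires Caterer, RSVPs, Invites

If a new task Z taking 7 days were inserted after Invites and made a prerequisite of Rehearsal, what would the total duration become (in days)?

20

Originally the plan takes 16 days.
With Z inserted, Rehearsal now waits for max(Caterer, RSVPs, Invites, Z).
New critical path: Venue→Caterer→Invites→Z→Rehearsal = 5+3+3+7+2 = 20 ⇒ 20 days.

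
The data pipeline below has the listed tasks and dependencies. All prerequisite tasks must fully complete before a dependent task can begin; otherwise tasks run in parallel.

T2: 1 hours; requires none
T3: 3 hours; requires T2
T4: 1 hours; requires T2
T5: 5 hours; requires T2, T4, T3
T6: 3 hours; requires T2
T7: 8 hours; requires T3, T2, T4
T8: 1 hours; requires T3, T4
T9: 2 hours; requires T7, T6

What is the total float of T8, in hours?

T2→T3→T7→T9 = 1+3+8+2 = 14 sets the makespan at 14 hours.
T8 finishes as early as 5 and must finish by 14.
So T8 can slip 14 − 5 = 9 hours.

9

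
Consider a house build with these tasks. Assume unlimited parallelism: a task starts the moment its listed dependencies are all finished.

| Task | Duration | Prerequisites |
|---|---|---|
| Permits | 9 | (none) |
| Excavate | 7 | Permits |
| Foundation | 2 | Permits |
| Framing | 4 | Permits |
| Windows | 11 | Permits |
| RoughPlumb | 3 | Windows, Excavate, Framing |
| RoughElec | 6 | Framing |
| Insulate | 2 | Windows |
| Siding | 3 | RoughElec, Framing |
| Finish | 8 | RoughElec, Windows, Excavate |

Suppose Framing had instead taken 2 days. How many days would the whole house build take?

28

As given, the longest chain is Permits→Windows→Finish = 9+11+8 = 28, so the finish is 28 days.
Framing has 1 day of float (longest path through it is 27).
No other chain overtakes it, so the finish is 28 days.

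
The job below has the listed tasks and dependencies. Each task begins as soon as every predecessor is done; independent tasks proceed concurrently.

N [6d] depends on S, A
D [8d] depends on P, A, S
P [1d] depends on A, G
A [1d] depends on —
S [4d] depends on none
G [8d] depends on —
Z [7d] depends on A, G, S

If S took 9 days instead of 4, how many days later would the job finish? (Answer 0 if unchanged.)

As given, the longest chain is G→P→D = 8+1+8 = 17, so the finish is 17 days.
The longest path through S is only 12 days, so S has float 5.
Now S→D = 9+8 = 17 is longest, so the finish becomes 17 days.
Change in finish: 17 − 17 = +0 days.

0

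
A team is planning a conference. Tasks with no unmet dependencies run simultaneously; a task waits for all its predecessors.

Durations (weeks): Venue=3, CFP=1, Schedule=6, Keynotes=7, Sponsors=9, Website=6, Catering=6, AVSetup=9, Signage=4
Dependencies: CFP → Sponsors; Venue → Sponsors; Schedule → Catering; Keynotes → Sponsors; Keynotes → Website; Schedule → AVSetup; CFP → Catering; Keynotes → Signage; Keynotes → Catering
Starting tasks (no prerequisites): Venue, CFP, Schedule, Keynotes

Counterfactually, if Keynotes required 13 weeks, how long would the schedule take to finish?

As given, the longest chain is Keynotes→Sponsors = 7+9 = 16, so the finish is 16 weeks.
Keynotes is on the critical path; changing it to 13 makes that path 22 weeks.
The critical path is still Keynotes→Sponsors; finish is now 22 weeks.

22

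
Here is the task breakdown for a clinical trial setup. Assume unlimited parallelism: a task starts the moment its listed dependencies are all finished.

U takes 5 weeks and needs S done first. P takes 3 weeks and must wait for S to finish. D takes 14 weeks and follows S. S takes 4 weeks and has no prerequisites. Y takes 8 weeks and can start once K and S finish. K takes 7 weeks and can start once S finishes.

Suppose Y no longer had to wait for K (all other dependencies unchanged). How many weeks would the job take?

Before: longest chain S→K→Y = 4+7+8 = 19, finish 19.
Without K→Y, Y's earliest start moves from 11 to 4.
After: S→D = 4+14 = 18 → 18 weeks.

18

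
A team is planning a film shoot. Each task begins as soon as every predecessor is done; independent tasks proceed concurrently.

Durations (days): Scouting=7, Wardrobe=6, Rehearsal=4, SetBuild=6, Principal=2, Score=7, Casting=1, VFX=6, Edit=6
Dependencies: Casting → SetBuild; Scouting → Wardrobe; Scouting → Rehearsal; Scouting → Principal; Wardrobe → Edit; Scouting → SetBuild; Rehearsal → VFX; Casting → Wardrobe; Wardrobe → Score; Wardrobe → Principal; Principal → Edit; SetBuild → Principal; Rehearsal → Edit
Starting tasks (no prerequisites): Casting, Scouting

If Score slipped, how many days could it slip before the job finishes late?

The longest chain is Scouting→SetBuild→Principal→Edit = 7+6+2+6 = 21; overall finish 21 days.
Score finishes as early as 20 and must finish by 21.
Slack of Score = 14 − 13 = 1 day.

1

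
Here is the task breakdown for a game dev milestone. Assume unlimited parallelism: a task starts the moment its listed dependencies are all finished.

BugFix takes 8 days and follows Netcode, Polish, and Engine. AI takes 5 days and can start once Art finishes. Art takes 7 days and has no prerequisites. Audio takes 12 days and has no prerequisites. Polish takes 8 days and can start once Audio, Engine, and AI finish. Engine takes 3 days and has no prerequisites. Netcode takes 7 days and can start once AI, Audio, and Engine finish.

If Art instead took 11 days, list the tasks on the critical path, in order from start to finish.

Baseline: Art→AI→Polish→BugFix = 7+5+8+8 = 28 → 28 days.
Art lies on that path, so at 11 days the path becomes 32 days.
That remains the longest chain; total 32 days.

Art, AI, Polish, BugFix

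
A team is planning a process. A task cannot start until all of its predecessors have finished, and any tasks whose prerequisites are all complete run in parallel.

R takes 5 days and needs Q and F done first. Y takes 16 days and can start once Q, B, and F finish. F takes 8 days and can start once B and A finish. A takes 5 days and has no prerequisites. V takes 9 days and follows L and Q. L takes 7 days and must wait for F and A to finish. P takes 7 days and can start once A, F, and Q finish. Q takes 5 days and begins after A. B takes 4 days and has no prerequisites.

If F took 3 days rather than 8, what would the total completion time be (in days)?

26

Actual critical path: A→F→L→V = 5+8+7+9 = 29 ⇒ 29 days.
Since F is critical, the -5 change carries straight to that chain (now 24 days).
The binding chain switches to A→Q→Y = 5+5+16 = 26; finish 26 days.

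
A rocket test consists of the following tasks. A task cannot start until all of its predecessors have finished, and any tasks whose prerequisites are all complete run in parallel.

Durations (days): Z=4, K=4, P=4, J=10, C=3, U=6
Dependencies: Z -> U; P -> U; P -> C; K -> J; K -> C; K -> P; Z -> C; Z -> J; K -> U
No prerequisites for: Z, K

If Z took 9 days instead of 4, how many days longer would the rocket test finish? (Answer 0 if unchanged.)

5

Critical path before the change: Z→J = 4+10 = 14 giving 14 days.
Since Z is critical, the +5 change carries straight to that chain (now 19 days).
That remains the longest chain; total 19 days.
Change in finish: 19 − 14 = +5 days.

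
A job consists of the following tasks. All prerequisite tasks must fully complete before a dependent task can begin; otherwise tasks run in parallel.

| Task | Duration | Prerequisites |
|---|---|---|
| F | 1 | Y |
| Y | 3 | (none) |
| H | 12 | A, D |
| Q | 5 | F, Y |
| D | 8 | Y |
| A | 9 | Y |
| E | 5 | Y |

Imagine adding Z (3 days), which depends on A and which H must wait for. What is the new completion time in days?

Originally the job takes 24 days.
With Z inserted, H now waits for max(A, D, Z).
New critical path: Y→A→Z→H = 3+9+3+12 = 27 ⇒ 27 days.

27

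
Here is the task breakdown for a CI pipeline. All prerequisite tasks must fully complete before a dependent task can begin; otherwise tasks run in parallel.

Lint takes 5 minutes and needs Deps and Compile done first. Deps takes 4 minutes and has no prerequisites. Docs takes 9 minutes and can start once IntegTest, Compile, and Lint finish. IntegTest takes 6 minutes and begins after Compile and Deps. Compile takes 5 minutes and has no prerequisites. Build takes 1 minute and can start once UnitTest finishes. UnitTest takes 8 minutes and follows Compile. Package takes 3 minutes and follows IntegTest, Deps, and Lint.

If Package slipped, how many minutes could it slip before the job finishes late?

The longest chain is Compile→IntegTest→Docs = 5+6+9 = 20; overall finish 20 minutes.
The longest chain containing Package totals 14 minutes.
Slack of Package = 17 − 11 = 6 minutes.

6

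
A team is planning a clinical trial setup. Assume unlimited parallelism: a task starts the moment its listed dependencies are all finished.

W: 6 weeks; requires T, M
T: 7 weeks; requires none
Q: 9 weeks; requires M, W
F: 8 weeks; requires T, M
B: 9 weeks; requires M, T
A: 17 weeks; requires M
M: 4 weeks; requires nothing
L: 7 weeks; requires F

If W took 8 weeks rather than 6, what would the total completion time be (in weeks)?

24

Baseline: T→W→Q = 7+6+9 = 22 → 22 weeks.
W lies on that path, so at 8 weeks the path becomes 24 weeks.
That remains the longest chain; total 24 weeks.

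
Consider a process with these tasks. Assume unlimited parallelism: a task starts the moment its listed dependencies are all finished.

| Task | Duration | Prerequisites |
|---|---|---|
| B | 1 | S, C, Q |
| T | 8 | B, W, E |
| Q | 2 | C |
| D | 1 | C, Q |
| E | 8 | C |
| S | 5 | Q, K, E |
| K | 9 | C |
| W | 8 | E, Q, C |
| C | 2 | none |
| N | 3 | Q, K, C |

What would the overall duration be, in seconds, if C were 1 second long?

25

Baseline: C→E→W→T = 2+8+8+8 = 26 → 26 seconds.
C is on the critical path; changing it to 1 makes that path 25 seconds.
The critical path is still C→E→W→T; finish is now 25 seconds.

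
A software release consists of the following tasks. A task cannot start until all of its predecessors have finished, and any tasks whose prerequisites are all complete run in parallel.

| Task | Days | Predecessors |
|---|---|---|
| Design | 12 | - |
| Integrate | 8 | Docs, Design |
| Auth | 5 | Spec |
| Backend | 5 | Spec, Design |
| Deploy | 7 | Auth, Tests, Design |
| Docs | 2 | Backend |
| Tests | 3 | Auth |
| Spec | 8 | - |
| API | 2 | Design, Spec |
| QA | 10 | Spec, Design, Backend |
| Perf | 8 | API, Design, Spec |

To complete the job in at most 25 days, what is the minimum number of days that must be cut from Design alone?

Current finish: 27 days; target: 25.
Design is on every critical path, so each day cut from Design cuts the finish by one (this holds down to a finish of 23).
Need 27 − 25 = 2 days off Design → Design becomes 10 days, finish becomes 25.

2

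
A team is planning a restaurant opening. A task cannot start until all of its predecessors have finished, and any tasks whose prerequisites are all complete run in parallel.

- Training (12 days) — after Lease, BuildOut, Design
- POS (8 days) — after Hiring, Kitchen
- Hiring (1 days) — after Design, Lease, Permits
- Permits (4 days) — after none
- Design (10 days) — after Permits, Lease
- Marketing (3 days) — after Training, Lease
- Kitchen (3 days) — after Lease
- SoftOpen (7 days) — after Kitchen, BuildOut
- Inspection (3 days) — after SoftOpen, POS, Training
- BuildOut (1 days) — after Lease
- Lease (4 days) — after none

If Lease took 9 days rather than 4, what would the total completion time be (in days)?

34

The binding path is Lease→Design→Training→Marketing = 4+10+12+3 = 29; finish at 29 days.
Lease is on the critical path; changing it to 9 makes that path 34 days.
That remains the longest chain; total 34 days.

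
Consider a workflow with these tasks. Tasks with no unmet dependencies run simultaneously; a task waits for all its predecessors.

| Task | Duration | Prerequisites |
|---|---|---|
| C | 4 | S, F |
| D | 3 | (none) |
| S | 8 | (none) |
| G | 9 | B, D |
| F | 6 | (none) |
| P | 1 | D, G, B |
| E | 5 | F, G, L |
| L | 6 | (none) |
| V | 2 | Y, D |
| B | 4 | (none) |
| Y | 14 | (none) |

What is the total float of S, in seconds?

6

Critical path: B→G→E = 4+9+5 = 18, so the finish is 18 seconds.
S finishes as early as 8 and must finish by 14.
So S can slip 14 − 8 = 6 seconds.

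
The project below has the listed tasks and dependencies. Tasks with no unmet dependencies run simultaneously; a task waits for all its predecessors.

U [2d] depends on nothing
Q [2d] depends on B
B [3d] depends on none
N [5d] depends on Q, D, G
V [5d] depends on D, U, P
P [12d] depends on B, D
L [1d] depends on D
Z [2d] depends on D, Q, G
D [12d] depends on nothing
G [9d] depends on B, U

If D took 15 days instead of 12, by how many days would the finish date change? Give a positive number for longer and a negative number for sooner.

Critical path before the change: D→P→V = 12+12+5 = 29 giving 29 days.
Since D is critical, the +3 change carries straight to that chain (now 32 days).
That remains the longest chain; total 32 days.
Change in finish: 32 − 29 = +3 days.

3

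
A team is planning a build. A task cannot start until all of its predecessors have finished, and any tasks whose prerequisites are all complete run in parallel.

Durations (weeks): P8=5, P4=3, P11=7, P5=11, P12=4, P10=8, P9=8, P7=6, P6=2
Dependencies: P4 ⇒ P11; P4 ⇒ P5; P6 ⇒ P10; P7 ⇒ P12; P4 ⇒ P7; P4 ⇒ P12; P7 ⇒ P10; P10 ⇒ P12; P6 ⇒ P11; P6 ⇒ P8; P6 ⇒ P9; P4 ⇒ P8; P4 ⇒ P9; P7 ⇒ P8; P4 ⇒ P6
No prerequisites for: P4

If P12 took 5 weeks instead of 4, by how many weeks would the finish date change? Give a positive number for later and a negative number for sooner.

As given, the longest chain is P4→P7→P10→P12 = 3+6+8+4 = 21, so the finish is 21 weeks.
P12 lies on that path, so at 5 weeks the path becomes 22 weeks.
That remains the longest chain; total 22 weeks.
Change in finish: 22 − 21 = +1 weeks.

1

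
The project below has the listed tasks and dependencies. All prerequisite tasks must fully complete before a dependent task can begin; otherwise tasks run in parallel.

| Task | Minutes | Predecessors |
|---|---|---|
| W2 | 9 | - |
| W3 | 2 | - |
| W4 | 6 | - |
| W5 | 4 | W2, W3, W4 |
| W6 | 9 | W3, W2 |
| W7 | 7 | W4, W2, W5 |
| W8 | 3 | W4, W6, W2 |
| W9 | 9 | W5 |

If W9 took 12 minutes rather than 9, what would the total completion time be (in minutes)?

25

The binding path is W2→W5→W9 = 9+4+9 = 22; finish at 22 minutes.
Since W9 is critical, the +3 change carries straight to that chain (now 25 minutes).
That remains the longest chain; total 25 minutes.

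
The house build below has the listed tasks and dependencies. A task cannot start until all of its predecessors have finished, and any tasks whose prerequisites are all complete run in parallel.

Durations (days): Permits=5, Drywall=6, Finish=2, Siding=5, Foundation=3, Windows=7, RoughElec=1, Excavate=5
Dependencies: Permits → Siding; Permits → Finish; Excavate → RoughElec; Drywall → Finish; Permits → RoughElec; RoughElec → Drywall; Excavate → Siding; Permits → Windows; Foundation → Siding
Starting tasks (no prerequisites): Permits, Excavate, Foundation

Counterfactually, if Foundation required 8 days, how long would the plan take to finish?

As given, the longest chain is Permits→RoughElec→Drywall→Finish = 5+1+6+2 = 14, so the finish is 14 days.
The longest path through Foundation is only 8 days, so Foundation has float 6.
No other chain overtakes it, so the finish is 14 days.

14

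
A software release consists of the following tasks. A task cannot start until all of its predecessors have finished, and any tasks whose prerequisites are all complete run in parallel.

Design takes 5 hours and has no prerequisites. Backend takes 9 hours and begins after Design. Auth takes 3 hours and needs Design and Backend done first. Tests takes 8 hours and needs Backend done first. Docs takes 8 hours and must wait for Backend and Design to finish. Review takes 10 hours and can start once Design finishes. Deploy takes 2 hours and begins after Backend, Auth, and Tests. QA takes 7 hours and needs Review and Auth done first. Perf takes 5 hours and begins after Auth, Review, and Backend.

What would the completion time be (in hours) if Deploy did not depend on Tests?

Original critical path: Design→Backend→Auth→QA = 5+9+3+7 = 24 ⇒ 24 hours.
Without Tests→Deploy, Deploy's earliest start moves from 22 to 17.
After: Design→Backend→Auth→QA = 5+9+3+7 = 24 → 24 hours.

24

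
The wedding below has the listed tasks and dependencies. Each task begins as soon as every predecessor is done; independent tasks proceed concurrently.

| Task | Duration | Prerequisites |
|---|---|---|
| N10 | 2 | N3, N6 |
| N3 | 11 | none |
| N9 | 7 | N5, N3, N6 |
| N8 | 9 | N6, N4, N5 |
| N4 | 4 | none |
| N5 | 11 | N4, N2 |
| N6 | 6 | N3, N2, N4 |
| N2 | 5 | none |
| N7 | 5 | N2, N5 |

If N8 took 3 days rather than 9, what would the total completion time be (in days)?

24

Baseline: N3→N6→N8 = 11+6+9 = 26 → 26 days.
Since N8 is critical, the -6 change carries straight to that chain (now 20 days).
The binding chain switches to N3→N6→N9 = 11+6+7 = 24; finish 24 days.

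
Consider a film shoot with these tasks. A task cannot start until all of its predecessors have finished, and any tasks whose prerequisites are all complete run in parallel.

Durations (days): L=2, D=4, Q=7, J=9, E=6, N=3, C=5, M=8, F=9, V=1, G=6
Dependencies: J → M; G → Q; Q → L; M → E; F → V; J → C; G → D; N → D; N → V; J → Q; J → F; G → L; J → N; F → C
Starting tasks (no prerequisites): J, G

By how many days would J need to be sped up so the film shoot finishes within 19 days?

4

Current finish: 23 days; target: 19.
J is on every critical path, so each day cut from J cuts the finish by one (this holds down to a finish of 15).
Need 23 − 19 = 4 days off J → J becomes 5 days, finish becomes 19.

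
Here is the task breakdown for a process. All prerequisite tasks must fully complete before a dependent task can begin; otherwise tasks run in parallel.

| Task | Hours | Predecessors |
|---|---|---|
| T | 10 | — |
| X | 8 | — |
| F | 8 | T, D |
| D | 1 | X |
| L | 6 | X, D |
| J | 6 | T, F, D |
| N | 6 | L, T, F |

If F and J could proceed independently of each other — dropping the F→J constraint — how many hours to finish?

24

Original critical path: T→F→N = 10+8+6 = 24 ⇒ 24 hours.
Without F→J, J's earliest start moves from 18 to 10.
After: T→F→N = 10+8+6 = 24 → 24 hours.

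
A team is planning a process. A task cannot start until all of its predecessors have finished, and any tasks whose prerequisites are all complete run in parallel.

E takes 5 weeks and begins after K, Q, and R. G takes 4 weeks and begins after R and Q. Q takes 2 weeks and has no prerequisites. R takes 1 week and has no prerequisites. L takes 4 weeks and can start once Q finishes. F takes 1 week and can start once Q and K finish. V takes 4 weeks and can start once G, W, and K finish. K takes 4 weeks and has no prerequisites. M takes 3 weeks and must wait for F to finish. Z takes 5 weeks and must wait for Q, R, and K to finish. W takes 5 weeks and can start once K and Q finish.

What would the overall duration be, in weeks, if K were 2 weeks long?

Critical path before the change: K→W→V = 4+5+4 = 13 giving 13 weeks.
K lies on that path, so at 2 weeks the path becomes 11 weeks.
That remains the longest chain; total 11 weeks.

11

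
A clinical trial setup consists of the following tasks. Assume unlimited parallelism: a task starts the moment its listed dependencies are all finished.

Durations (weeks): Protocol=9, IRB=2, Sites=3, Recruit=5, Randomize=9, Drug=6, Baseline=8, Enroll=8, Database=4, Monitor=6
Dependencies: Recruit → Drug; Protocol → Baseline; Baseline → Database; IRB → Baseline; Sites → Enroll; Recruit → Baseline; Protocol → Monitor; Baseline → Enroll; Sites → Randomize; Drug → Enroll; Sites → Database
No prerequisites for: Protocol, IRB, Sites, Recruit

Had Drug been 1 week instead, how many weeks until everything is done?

Baseline: Protocol→Baseline→Enroll = 9+8+8 = 25 → 25 weeks.
Drug has 6 weeks of float (longest path through it is 19).
No other chain overtakes it, so the finish is 25 weeks.

25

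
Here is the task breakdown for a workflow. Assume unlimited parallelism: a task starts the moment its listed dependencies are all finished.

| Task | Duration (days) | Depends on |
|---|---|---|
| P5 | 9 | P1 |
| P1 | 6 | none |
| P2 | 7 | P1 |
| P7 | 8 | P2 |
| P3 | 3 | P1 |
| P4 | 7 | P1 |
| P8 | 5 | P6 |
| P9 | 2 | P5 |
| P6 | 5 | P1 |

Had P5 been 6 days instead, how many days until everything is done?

21

Baseline: P1→P2→P7 = 6+7+8 = 21 → 21 days.
P5 has 4 days of float (longest path through it is 17).
The critical path is still P1→P2→P7; finish is now 21 days.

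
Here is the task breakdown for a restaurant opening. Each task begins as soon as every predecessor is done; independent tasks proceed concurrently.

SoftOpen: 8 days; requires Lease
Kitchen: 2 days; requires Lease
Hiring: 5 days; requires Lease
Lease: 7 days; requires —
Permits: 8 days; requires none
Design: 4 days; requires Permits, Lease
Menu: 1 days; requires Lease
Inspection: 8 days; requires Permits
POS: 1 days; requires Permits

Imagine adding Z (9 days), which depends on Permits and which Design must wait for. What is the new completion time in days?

Originally the job takes 16 days.
With Z inserted, Design now waits for max(Permits, Lease, Z).
New critical path: Permits→Z→Design = 8+9+4 = 21 ⇒ 21 days.

21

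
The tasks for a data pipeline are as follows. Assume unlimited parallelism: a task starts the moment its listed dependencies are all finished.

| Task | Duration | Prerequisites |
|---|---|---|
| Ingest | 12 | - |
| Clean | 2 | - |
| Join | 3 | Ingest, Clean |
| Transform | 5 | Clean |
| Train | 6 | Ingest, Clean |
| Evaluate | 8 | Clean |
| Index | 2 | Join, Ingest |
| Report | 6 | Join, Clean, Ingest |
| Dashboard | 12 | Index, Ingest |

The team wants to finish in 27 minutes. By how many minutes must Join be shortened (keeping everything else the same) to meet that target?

Current finish: 29 minutes; target: 27.
Join is on every critical path, so each minute cut from Join cuts the finish by one (this holds down to a finish of 27).
Need 29 − 27 = 2 minutes off Join → Join becomes 1 minute, finish becomes 27.

2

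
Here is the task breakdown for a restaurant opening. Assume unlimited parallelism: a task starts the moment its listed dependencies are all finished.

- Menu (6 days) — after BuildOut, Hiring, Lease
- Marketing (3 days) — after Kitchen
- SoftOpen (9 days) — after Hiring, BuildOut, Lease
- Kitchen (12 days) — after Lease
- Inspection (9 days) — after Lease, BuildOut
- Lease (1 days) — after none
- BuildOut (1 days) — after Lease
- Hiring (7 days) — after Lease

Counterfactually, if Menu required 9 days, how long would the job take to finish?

17

As given, the longest chain is Lease→Hiring→SoftOpen = 1+7+9 = 17, so the finish is 17 days.
Menu is off the critical path — its longest chain is 14 days, giving 3 of slack.
The binding chain switches to Lease→Hiring→Menu = 1+7+9 = 17; finish 17 days.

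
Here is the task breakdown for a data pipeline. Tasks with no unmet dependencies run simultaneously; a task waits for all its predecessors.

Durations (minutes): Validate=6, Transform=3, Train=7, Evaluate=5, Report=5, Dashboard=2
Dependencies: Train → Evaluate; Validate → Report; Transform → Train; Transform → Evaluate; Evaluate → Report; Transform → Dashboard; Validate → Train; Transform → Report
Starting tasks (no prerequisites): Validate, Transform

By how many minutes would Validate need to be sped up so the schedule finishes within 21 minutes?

Current finish: 23 minutes; target: 21.
Validate is on every critical path, so each minute cut from Validate cuts the finish by one (this holds down to a finish of 20).
Need 23 − 21 = 2 minutes off Validate → Validate becomes 4 minutes, finish becomes 21.

2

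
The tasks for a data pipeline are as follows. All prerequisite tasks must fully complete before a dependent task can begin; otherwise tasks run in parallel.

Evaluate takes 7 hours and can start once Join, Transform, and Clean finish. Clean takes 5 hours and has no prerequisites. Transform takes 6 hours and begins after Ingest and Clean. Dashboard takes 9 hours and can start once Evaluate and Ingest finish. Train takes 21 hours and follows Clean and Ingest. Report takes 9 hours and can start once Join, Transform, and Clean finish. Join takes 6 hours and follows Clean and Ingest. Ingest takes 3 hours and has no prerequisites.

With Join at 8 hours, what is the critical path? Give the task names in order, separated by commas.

The binding path is Clean→Join→Evaluate→Dashboard = 5+6+7+9 = 27; finish at 27 hours.
Join is on the critical path; changing it to 8 makes that path 29 hours.
That remains the longest chain; total 29 hours.

Clean, Join, Evaluate, Dashboard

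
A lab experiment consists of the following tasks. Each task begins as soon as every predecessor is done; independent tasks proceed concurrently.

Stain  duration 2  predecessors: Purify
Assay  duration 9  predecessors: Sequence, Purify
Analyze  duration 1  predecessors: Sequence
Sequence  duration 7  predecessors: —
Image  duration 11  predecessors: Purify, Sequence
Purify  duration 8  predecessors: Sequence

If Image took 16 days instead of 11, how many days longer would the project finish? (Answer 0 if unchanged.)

5

Baseline: Sequence→Purify→Image = 7+8+11 = 26 → 26 days.
Since Image is critical, the +5 change carries straight to that chain (now 31 days).
No other chain overtakes it, so the finish is 31 days.
Change in finish: 31 − 26 = +5 days.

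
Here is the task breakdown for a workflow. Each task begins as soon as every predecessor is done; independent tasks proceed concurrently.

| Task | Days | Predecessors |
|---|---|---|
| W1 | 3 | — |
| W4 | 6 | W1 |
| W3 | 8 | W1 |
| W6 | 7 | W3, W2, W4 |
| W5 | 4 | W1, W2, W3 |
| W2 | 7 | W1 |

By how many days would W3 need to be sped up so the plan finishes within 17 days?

Current finish: 18 days; target: 17.
W3 is on every critical path, so each day cut from W3 cuts the finish by one (this holds down to a finish of 17).
Need 18 − 17 = 1 day off W3 → W3 becomes 7 days, finish becomes 17.

1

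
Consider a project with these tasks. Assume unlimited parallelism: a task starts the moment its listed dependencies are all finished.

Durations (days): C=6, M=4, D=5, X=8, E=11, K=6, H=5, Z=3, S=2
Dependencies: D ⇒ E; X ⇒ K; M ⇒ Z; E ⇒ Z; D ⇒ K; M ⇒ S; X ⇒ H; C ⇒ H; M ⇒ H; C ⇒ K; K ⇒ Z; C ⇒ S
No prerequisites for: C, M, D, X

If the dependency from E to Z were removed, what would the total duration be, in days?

With the dependency in place, D→E→Z = 5+11+3 = 19 sets the finish at 19 days.
Without E→Z, Z's earliest start moves from 16 to 14.
New critical path: X→K→Z = 8+6+3 = 17 ⇒ 17 days.

17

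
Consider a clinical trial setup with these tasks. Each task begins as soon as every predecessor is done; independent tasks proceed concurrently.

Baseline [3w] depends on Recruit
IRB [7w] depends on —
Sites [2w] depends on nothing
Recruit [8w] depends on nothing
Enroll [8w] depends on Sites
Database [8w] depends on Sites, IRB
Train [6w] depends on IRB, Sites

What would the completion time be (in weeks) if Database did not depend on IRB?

13

Original critical path: IRB→Database = 7+8 = 15 ⇒ 15 weeks.
Without IRB→Database, Database's earliest start moves from 7 to 2.
The longest chain is now IRB→Train = 7+6 = 13, so the plan takes 13 weeks.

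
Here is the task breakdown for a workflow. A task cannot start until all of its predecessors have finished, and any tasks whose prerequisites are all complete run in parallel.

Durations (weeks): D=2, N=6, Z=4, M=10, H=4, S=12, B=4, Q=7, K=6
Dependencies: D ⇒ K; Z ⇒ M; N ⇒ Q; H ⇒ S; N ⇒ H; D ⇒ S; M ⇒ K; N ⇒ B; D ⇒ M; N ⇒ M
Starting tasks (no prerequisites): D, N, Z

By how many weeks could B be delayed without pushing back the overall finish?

12

Critical path: N→M→K = 6+10+6 = 22, so the finish is 22 weeks.
B finishes as early as 10 and must finish by 22.
So B can slip 22 − 10 = 12 weeks.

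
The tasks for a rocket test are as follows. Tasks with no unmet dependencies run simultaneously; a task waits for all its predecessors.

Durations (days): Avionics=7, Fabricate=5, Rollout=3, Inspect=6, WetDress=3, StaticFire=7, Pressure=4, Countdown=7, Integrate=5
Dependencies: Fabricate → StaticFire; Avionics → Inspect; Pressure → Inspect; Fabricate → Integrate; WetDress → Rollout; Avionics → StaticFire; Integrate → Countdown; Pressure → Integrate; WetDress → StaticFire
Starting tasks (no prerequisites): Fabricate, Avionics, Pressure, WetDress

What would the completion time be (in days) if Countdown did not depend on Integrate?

Original critical path: Fabricate→Integrate→Countdown = 5+5+7 = 17 ⇒ 17 days.
Without Integrate→Countdown, Countdown's earliest start moves from 10 to 0.
The longest chain is now Avionics→StaticFire = 7+7 = 14, so the plan takes 14 days.

14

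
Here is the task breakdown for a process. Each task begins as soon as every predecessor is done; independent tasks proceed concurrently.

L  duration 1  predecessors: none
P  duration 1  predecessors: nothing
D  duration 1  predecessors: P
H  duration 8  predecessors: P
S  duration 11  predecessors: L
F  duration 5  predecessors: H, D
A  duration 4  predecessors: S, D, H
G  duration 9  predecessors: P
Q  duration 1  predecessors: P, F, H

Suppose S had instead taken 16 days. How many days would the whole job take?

21

Actual critical path: L→S→A = 1+11+4 = 16 ⇒ 16 days.
Since S is critical, the +5 change carries straight to that chain (now 21 days).
No other chain overtakes it, so the finish is 21 days.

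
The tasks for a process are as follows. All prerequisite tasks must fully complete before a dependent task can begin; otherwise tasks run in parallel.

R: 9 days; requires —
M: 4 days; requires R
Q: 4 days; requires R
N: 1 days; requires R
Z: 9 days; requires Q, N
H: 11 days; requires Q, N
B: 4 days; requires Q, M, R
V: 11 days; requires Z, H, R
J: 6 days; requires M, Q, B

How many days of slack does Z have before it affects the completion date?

The longest chain is R→Q→H→V = 9+4+11+11 = 35; overall finish 35 days.
The longest chain containing Z totals 33 days.
Slack of Z = 15 − 13 = 2 days.

2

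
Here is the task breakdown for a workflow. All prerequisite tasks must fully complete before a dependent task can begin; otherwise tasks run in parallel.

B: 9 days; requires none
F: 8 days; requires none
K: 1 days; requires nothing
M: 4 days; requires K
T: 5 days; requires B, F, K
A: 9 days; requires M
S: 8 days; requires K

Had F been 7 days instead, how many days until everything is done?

The binding path is B→T = 9+5 = 14; finish at 14 days.
F is off the critical path — its longest chain is 13 days, giving 1 of slack.
The critical path is still B→T; finish is now 14 days.

14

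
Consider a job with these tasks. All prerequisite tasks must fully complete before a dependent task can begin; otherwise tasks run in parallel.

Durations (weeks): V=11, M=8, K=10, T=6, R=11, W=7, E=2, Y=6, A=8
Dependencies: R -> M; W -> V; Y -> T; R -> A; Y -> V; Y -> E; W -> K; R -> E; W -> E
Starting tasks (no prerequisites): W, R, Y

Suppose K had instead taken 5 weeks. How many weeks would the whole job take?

Actual critical path: R→A = 11+8 = 19 ⇒ 19 weeks.
K is off the critical path — its longest chain is 17 weeks, giving 2 of slack.
No other chain overtakes it, so the finish is 19 weeks.

19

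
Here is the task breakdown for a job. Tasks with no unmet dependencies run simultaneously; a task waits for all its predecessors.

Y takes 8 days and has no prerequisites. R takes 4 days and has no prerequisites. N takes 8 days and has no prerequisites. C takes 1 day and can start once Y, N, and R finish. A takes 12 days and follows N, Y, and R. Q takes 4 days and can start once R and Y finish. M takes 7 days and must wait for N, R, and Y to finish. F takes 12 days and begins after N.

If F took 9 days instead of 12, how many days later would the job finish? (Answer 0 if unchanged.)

Critical path before the change: N→F = 8+12 = 20 giving 20 days.
Since F is critical, the -3 change carries straight to that chain (now 17 days).
The binding chain switches to Y→A = 8+12 = 20; finish 20 days.
Change in finish: 20 − 20 = +0 days.

0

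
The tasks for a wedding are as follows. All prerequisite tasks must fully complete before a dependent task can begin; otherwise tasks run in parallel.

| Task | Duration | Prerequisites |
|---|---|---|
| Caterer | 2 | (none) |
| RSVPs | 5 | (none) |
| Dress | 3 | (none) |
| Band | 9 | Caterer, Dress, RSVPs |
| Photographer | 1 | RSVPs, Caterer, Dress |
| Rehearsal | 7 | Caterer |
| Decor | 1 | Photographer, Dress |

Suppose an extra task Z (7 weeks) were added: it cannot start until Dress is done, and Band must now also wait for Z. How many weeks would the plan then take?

19

Originally the plan takes 14 weeks.
With Z inserted, Band now waits for max(Caterer, Dress, RSVPs, Z).
New critical path: Dress→Z→Band = 3+7+9 = 19 ⇒ 19 weeks.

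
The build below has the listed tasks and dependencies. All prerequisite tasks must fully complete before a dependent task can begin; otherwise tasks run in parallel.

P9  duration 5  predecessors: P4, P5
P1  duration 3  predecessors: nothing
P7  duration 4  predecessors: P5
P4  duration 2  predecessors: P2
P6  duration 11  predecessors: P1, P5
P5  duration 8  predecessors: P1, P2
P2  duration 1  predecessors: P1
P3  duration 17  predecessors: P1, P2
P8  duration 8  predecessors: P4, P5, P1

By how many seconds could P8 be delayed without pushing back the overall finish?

Critical path: P1→P2→P5→P6 = 3+1+8+11 = 23, so the finish is 23 seconds.
Longest path through P8: 20 seconds (earliest finish 20, latest finish 23).
Float = 23 − 20 = 3.

3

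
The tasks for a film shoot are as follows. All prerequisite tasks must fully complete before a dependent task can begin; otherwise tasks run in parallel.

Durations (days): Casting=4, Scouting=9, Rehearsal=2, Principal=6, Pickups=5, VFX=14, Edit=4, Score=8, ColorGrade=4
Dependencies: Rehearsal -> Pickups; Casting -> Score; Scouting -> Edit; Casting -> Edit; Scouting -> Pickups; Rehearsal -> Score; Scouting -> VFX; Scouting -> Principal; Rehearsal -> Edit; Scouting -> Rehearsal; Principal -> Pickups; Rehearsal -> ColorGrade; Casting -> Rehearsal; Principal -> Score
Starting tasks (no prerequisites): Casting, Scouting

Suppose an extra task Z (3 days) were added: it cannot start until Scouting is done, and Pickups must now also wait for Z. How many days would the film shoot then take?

23

Originally the film shoot takes 23 days.
With Z inserted, Pickups now waits for max(Rehearsal, Scouting, Principal, Z).
New critical path: Scouting→Principal→Score = 9+6+8 = 23 ⇒ 23 days.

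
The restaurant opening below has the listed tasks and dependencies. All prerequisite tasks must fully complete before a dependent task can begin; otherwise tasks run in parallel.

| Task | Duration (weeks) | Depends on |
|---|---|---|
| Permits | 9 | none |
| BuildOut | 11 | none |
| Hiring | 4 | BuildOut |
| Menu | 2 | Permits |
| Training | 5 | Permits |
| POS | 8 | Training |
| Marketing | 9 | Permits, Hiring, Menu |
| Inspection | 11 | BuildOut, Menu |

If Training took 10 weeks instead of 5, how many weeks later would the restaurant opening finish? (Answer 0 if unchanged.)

As given, the longest chain is BuildOut→Hiring→Marketing = 11+4+9 = 24, so the finish is 24 weeks.
The longest path through Training is only 22 weeks, so Training has float 2.
New critical path: Permits→Training→POS = 9+10+8 = 27 ⇒ 27 weeks.
Change in finish: 27 − 24 = +3 weeks.

3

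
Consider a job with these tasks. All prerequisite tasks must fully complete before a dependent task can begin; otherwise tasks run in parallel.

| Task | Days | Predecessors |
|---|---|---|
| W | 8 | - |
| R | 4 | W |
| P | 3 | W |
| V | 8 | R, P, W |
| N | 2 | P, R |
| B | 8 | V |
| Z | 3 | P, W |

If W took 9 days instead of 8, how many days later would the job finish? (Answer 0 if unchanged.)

Baseline: W→R→V→B = 8+4+8+8 = 28 → 28 days.
Since W is critical, the +1 change carries straight to that chain (now 29 days).
No other chain overtakes it, so the finish is 29 days.
Change in finish: 29 − 28 = +1 days.

1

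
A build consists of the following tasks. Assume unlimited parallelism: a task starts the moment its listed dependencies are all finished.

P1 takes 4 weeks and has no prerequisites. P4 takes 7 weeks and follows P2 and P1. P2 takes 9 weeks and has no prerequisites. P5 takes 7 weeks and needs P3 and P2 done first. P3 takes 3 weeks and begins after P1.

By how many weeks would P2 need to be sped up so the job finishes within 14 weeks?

2

Current finish: 16 weeks; target: 14.
P2 is on every critical path, so each week cut from P2 cuts the finish by one (this holds down to a finish of 14).
Need 16 − 14 = 2 weeks off P2 → P2 becomes 7 weeks, finish becomes 14.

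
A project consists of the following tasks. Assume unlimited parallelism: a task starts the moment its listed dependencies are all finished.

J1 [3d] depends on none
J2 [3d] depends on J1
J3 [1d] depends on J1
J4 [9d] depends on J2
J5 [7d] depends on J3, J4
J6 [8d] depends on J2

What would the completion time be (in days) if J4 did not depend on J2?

16

Original critical path: J1→J2→J4→J5 = 3+3+9+7 = 22 ⇒ 22 days.
Without J2→J4, J4's earliest start moves from 6 to 0.
After: J4→J5 = 9+7 = 16 → 16 days.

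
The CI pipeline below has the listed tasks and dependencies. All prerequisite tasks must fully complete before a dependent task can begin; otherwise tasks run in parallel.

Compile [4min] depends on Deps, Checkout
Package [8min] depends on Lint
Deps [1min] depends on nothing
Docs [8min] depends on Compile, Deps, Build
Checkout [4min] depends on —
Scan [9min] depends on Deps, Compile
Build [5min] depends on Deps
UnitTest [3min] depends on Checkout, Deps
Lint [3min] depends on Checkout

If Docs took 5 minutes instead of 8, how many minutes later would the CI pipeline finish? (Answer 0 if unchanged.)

0

Actual critical path: Checkout→Compile→Scan = 4+4+9 = 17 ⇒ 17 minutes.
Docs is off the critical path — its longest chain is 16 minutes, giving 1 of slack.
No other chain overtakes it, so the finish is 17 minutes.
Change in finish: 17 − 17 = +0 minutes.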